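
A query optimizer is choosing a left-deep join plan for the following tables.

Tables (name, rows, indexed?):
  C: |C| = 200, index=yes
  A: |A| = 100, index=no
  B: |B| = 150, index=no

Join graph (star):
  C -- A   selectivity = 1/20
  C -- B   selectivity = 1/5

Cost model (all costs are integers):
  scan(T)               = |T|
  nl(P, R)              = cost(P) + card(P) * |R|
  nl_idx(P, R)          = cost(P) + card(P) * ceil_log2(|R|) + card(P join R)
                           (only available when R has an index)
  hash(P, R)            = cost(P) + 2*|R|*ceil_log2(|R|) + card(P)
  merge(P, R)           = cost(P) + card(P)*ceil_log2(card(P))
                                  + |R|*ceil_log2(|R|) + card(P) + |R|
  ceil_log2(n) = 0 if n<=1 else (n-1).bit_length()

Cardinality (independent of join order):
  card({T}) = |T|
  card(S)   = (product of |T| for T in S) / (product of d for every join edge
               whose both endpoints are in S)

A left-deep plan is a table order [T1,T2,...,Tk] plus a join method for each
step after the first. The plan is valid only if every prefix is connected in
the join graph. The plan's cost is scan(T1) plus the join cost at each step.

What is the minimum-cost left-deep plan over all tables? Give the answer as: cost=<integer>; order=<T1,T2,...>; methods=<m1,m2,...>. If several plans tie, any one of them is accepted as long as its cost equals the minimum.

Selinger DP (subsets sized 1..n):
  {C}: scan cost=200, card=200
  {A}: scan cost=100, card=100
  {B}: scan cost=150, card=150
  {AC}: card=1000; try (A,hash)→1800, (C,nl_idx)→1900, (C,merge)→2700, (A,merge)→2800, (C,hash)→3400, (C,nl)→20100 …(+1); best=1800 via (A,hash)
  {BC}: card=6000; try (B,hash)→2800, (C,merge)→3300, (B,merge)→3350, (C,hash)→3500, (C,nl_idx)→7350, (C,nl)→30150 …(+1); best=2800 via (B,hash)
  {ABC}: card=30000; try (B,hash)→5200, (A,hash)→10200, (B,merge)→14150, (A,merge)→87600, (B,nl)→151800, (A,nl)→602800; best=5200 via (B,hash)

cost=5200; order=C,A,B; methods=hash,hash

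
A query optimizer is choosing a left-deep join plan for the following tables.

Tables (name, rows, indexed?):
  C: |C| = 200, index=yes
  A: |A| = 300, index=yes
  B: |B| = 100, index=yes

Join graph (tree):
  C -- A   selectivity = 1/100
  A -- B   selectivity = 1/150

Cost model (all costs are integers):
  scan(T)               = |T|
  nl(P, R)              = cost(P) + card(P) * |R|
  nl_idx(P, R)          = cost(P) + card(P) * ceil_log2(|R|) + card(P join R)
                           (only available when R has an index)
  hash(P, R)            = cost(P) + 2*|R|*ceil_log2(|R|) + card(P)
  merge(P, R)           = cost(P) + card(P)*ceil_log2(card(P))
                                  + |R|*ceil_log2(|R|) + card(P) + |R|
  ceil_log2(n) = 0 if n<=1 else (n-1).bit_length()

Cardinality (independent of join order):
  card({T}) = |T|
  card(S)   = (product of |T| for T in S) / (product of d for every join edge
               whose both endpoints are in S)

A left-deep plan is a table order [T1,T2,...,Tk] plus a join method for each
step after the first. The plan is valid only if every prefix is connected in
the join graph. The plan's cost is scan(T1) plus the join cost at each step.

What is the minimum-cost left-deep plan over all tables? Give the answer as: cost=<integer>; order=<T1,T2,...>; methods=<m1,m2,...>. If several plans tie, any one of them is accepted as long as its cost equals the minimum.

cost=3200; order=B,A,C; methods=nl_idx,nl_idx

Selinger DP (subsets sized 1..n):
  {C}: scan cost=200, card=200
  {A}: scan cost=300, card=300
  {B}: scan cost=100, card=100
  {AC}: card=600; try (A,nl_idx)→2600, (C,nl_idx)→3300, (C,hash)→3800, (A,merge)→5000, (C,merge)→5100, (A,hash)→5800 …(+2); best=2600 via (A,nl_idx)
  {AB}: card=200; try (A,nl_idx)→1200, (B,hash)→2000, (B,nl_idx)→2600, (A,merge)→3900, (B,merge)→4100, (A,hash)→5600 …(+2); best=1200 via (A,nl_idx)
  {ABC}: card=400; try (C,nl_idx)→3200, (C,hash)→4600, (B,hash)→4600, (C,merge)→4800, (B,nl_idx)→7200, (B,merge)→10000 …(+2); best=3200 via (C,nl_idx)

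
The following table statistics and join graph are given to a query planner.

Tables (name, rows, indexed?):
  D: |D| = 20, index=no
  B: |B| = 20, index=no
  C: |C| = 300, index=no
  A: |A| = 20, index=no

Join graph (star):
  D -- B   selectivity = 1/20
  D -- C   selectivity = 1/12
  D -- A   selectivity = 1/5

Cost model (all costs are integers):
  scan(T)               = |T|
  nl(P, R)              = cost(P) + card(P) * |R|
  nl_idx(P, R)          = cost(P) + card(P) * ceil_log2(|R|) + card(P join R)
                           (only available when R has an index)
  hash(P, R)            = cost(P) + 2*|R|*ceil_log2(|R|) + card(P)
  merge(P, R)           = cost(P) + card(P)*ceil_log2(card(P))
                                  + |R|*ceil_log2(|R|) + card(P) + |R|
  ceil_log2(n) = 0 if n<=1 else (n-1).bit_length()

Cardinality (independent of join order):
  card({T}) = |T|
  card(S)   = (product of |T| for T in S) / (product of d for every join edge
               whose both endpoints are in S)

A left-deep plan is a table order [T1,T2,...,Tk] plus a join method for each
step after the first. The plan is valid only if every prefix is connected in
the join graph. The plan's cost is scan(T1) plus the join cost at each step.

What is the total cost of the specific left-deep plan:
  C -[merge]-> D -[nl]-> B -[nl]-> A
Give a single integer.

step 1: scan C: cost=300, card=300
step 2: join D via merge
    card(P join D) = 300*20/(12) = 500
    cost = 300 + 300*9 + 20*5 + 300 + 20 = 3420
step 3: join B via nl
    card(P join B) = 500*20/(20) = 500
    cost = 3420 + 500*20 = 13420
step 4: join A via nl
    card(P join A) = 500*20/(5) = 2000
    cost = 13420 + 500*20 = 23420

23420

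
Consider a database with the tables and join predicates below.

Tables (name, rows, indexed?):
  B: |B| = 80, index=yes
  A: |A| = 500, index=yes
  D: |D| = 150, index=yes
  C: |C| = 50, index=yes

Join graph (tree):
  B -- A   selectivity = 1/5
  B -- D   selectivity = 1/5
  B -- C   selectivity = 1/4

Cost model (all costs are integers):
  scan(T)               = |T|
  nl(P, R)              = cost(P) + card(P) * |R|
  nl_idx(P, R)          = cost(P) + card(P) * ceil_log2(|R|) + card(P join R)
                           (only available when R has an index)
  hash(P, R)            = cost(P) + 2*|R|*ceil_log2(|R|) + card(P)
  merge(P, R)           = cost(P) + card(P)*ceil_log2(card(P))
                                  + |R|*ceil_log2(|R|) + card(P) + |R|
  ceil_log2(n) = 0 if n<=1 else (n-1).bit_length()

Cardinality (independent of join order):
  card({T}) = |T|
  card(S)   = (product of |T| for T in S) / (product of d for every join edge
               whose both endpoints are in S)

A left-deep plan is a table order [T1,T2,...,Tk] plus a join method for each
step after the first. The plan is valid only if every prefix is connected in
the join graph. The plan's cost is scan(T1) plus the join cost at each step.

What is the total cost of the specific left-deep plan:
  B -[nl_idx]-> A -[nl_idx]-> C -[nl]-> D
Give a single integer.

step 1: scan B: cost=80, card=80
step 2: join A via nl_idx
    card(P join A) = 80*500/(5) = 8000
    cost = 80 + 80*9 + 8000 = 8800
step 3: join C via nl_idx
    card(P join C) = 8000*50/(4) = 100000
    cost = 8800 + 8000*6 + 100000 = 156800
step 4: join D via nl
    card(P join D) = 100000*150/(5) = 3000000
    cost = 156800 + 100000*150 = 15156800

15156800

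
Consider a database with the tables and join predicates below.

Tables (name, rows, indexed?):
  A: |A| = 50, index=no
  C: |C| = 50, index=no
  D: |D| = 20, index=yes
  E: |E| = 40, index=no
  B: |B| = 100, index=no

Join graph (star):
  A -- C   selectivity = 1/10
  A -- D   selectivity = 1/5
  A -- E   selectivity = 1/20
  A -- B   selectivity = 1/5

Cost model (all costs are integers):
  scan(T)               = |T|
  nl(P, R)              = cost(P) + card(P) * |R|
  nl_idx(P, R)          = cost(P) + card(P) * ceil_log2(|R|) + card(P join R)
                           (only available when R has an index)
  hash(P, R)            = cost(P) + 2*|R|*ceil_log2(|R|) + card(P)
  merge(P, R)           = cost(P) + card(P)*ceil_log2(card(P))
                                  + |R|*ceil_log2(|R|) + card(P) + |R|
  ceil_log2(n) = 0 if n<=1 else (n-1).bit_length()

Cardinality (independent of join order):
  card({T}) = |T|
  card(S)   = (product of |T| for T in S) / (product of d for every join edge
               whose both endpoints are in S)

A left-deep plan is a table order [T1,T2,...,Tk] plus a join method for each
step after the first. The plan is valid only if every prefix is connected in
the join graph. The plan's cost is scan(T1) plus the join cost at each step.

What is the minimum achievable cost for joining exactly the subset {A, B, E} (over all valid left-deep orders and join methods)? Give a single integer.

Selinger DP over subsets of {A,B,E}:
  {A}: scan cost=50, card=50
  {E}: scan cost=40, card=40
  {B}: scan cost=100, card=100
  {AE}: card=100; try (E,hash)→580, (A,merge)→670, (E,merge)→680, (A,hash)→680, (A,nl)→2040, (E,nl)→2050; best=580 via (E,hash)
  {AB}: card=1000; try (A,hash)→800, (B,merge)→1200, (A,merge)→1250, (B,hash)→1500, (B,nl)→5050, (A,nl)→5100; best=800 via (A,hash)
  {ABE}: card=2000; try (B,hash)→2080, (B,merge)→2180, (E,hash)→2280, (B,nl)→10580, (E,merge)→12080, (E,nl)→40800; best=2080 via (B,hash)

2080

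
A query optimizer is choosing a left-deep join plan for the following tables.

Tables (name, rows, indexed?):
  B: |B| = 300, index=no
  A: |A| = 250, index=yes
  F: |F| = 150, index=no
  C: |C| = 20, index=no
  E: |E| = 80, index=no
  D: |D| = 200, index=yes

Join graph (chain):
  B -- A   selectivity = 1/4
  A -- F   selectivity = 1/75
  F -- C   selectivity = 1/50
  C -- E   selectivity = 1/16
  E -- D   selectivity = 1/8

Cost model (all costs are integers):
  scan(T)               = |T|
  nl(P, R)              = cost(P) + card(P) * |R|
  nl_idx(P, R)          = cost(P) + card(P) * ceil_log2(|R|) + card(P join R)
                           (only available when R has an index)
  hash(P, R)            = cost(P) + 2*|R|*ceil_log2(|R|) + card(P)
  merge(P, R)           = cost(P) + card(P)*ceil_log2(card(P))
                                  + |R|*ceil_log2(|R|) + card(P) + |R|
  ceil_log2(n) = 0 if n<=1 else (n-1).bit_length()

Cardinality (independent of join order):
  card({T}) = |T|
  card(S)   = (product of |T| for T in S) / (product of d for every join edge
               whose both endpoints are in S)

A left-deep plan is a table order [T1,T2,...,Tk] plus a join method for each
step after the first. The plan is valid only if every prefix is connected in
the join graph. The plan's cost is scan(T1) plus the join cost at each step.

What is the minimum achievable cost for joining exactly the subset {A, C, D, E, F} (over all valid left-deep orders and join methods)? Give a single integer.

Selinger DP over subsets of {A,C,D,E,F}:
  {A}: scan cost=250, card=250
  {F}: scan cost=150, card=150
  {C}: scan cost=20, card=20
  {E}: scan cost=80, card=80
  {D}: scan cost=200, card=200
  {AF}: card=500; try (A,nl_idx)→1850, (F,hash)→2900, (A,merge)→3750, (F,merge)→3850, (A,hash)→4300, (A,nl)→37650 …(+1); best=1850 via (A,nl_idx)
  {CF}: card=60; try (C,hash)→500, (F,merge)→1490, (C,merge)→1620, (F,hash)→2440, (F,nl)→3020, (C,nl)→3150; best=500 via (C,hash)
  {CE}: card=100; try (C,hash)→360, (E,merge)→780, (C,merge)→840, (E,hash)→1160, (E,nl)→1620, (C,nl)→1680; best=360 via (C,hash)
  {DE}: card=2000; try (E,hash)→1520, (D,merge)→2520, (E,merge)→2640, (D,nl_idx)→2720, (D,hash)→3360, (D,nl)→16080 …(+1); best=1520 via (E,hash)
  {ACF}: card=200; try (A,nl_idx)→1180, (C,hash)→2550, (A,merge)→3170, (A,hash)→4560, (C,merge)→6970, (C,nl)→11850 …(+1); best=1180 via (A,nl_idx)
  {CEF}: card=300; try (E,merge)→1560, (E,hash)→1680, (F,merge)→2510, (F,hash)→2860, (E,nl)→5300, (F,nl)→15360; best=1560 via (E,merge)
  {CDE}: card=2500; try (D,merge)→2960, (D,hash)→3660, (D,nl_idx)→3660, (C,hash)→3720, (D,nl)→20360, (C,merge)→25640 …(+1); best=2960 via (D,merge)
  {ACEF}: card=1000; try (E,hash)→2500, (E,merge)→3620, (A,nl_idx)→4960, (A,hash)→5860, (A,merge)→6810, (E,nl)→17180 …(+1); best=2500 via (E,hash)
  {CDEF}: card=7500; try (D,hash)→5060, (D,merge)→6360, (F,hash)→7860, (D,nl_idx)→11460, (F,merge)→36810, (D,nl)→61560 …(+1); best=5060 via (D,hash)
  {ACDEF}: card=25000; try (D,hash)→6700, (D,merge)→15300, (A,hash)→16560, (D,nl_idx)→35500, (A,nl_idx)→90060, (A,merge)→112310 …(+2); best=6700 via (D,hash)

6700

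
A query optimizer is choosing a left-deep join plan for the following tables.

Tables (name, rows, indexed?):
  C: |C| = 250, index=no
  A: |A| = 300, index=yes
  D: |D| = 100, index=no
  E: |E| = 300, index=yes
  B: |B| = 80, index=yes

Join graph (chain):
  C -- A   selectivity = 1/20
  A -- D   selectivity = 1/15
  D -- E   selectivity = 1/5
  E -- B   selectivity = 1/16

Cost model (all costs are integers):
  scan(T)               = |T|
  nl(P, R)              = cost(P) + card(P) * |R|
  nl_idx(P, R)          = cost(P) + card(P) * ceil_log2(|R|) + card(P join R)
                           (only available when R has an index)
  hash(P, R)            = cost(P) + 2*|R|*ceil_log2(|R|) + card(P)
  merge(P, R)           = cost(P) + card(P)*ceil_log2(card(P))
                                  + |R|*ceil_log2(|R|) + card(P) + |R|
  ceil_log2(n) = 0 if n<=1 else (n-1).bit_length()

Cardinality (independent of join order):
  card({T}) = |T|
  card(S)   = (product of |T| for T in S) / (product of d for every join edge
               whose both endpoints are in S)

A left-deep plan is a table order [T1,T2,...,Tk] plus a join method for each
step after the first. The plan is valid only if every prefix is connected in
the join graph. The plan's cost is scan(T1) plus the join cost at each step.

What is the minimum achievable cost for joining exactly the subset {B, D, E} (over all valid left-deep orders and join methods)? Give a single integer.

4620

Selinger DP over subsets of {B,D,E}:
  {D}: scan cost=100, card=100
  {E}: scan cost=300, card=300
  {B}: scan cost=80, card=80
  {DE}: card=6000; try (D,hash)→2000, (E,merge)→3900, (D,merge)→4100, (E,hash)→5600, (E,nl_idx)→7000, (E,nl)→30100 …(+1); best=2000 via (D,hash)
  {BE}: card=1500; try (B,hash)→1720, (E,nl_idx)→2300, (E,merge)→3720, (B,nl_idx)→3900, (B,merge)→3940, (E,hash)→5560 …(+2); best=1720 via (B,hash)
  {BDE}: card=30000; try (D,hash)→4620, (B,hash)→9120, (D,merge)→20520, (B,nl_idx)→74000, (B,merge)→86640, (D,nl)→151720 …(+1); best=4620 via (D,hash)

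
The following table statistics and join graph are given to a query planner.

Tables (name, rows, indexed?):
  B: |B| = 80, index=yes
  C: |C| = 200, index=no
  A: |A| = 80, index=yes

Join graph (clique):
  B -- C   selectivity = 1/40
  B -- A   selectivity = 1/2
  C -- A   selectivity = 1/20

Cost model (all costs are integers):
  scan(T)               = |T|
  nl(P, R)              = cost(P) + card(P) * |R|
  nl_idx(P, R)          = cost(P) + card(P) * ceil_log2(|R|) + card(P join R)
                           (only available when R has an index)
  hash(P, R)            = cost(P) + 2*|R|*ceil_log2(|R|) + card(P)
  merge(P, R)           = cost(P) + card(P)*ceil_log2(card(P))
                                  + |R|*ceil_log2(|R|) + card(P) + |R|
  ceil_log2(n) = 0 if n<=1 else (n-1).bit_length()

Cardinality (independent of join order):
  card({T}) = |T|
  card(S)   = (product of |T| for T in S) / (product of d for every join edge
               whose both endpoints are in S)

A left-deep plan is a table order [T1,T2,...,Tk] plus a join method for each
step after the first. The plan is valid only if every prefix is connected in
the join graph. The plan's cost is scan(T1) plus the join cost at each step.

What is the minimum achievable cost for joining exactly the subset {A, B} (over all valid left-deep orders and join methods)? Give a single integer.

Selinger DP over subsets of {A,B}:
  {B}: scan cost=80, card=80
  {A}: scan cost=80, card=80
  {AB}: card=3200; try (B,hash)→1280, (A,hash)→1280, (B,merge)→1360, (A,merge)→1360, (B,nl_idx)→3840, (A,nl_idx)→3840 …(+2); best=1280 via (B,hash)

1280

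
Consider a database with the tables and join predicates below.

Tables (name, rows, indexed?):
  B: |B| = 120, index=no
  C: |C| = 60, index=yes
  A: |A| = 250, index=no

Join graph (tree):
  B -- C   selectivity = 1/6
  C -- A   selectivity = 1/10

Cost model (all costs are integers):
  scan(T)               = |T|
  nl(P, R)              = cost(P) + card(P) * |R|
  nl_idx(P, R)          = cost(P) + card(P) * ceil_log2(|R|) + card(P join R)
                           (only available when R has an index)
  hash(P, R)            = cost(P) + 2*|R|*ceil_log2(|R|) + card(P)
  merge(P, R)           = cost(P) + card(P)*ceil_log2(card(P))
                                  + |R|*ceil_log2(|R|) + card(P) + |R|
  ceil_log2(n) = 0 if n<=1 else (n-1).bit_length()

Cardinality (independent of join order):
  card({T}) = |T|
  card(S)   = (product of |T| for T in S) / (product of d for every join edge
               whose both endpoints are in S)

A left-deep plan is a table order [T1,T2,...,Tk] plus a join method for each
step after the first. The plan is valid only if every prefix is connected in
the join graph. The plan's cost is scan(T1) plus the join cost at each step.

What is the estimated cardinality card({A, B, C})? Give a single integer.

Tables in S: A(250), B(120), C(60)
Edges inside S: B-C(d=6), C-A(d=10)
numerator = 250 * 120 * 60 = 1800000
denominator = 6 * 10 = 60
card(S) = 1800000 / 60 = 30000

30000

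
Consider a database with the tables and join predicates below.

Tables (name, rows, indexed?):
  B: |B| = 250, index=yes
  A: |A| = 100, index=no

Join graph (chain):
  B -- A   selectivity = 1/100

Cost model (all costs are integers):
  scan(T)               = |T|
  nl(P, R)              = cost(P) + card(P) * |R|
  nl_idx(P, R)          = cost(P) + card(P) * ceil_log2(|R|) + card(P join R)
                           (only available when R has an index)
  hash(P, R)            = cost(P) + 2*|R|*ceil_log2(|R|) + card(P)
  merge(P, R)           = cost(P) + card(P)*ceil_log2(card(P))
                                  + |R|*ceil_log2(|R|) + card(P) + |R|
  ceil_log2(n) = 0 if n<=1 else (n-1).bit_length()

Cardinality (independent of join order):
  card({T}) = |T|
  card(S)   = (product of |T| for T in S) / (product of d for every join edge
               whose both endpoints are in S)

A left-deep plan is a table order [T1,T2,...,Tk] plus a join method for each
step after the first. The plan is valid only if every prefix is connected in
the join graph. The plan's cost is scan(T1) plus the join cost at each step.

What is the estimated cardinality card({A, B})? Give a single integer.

Tables in S: A(100), B(250)
Edges inside S: B-A(d=100)
numerator = 100 * 250 = 25000
denominator = 100 = 100
card(S) = 25000 / 100 = 250

250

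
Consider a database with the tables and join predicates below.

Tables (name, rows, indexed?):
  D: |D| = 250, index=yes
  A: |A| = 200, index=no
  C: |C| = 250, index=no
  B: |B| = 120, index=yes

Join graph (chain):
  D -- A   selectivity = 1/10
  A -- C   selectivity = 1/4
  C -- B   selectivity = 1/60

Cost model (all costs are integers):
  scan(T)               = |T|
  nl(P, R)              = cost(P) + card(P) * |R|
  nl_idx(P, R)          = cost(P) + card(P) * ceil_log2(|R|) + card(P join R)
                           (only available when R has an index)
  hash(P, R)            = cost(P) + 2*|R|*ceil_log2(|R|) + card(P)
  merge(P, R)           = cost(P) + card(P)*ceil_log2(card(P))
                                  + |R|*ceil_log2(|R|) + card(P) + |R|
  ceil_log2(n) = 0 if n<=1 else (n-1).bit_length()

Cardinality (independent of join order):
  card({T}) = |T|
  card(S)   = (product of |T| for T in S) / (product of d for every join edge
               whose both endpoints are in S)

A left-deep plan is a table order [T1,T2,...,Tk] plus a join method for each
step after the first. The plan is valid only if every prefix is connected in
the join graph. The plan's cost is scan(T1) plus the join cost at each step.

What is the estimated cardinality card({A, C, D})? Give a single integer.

Tables in S: A(200), C(250), D(250)
Edges inside S: D-A(d=10), A-C(d=4)
numerator = 200 * 250 * 250 = 12500000
denominator = 10 * 4 = 40
card(S) = 12500000 / 40 = 312500

312500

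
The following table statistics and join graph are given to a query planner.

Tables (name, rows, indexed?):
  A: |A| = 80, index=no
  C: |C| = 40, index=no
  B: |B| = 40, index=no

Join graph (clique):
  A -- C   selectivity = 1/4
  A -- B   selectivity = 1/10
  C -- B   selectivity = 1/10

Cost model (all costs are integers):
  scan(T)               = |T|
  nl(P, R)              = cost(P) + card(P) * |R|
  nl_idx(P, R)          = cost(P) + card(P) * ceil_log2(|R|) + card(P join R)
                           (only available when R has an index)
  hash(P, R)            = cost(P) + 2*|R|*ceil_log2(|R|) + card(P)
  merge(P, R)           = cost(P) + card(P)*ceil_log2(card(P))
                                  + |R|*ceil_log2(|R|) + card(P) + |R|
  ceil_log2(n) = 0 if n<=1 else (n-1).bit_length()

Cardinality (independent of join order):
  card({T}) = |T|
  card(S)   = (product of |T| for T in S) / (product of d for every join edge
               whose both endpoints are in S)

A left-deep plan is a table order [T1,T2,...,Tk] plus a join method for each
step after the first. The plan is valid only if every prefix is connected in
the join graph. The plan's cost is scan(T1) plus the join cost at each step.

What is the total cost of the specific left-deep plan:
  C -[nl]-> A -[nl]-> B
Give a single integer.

35240

step 1: scan C: cost=40, card=40
step 2: join A via nl
    card(P join A) = 40*80/(4) = 800
    cost = 40 + 40*80 = 3240
step 3: join B via nl
    card(P join B) = 800*40/(10*10) = 320
    cost = 3240 + 800*40 = 35240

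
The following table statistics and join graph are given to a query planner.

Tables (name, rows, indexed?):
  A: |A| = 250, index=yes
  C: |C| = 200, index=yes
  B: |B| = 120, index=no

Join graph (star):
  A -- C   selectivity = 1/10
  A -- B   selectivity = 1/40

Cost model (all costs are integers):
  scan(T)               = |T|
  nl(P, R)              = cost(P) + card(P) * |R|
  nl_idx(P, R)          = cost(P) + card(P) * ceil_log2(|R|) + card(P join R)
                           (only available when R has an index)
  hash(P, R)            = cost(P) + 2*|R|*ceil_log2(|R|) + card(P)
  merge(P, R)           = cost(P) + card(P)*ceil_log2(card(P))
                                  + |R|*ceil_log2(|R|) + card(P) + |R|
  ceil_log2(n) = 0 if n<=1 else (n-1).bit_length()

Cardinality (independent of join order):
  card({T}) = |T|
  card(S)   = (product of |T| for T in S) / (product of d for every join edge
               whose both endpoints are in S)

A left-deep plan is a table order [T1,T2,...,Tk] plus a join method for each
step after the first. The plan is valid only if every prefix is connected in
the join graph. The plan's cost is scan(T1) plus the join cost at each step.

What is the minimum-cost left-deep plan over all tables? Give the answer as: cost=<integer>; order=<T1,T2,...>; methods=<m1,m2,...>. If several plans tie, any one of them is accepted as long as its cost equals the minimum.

Selinger DP (subsets sized 1..n):
  {A}: scan cost=250, card=250
  {C}: scan cost=200, card=200
  {B}: scan cost=120, card=120
  {AC}: card=5000; try (C,hash)→3700, (A,merge)→4250, (C,merge)→4300, (A,hash)→4400, (A,nl_idx)→6800, (C,nl_idx)→7250 …(+2); best=3700 via (C,hash)
  {AB}: card=750; try (A,nl_idx)→1830, (B,hash)→2180, (A,merge)→3330, (B,merge)→3460, (A,hash)→4240, (A,nl)→30120 …(+1); best=1830 via (A,nl_idx)
  {ABC}: card=15000; try (C,hash)→5780, (B,hash)→10380, (C,merge)→11880, (C,nl_idx)→22830, (B,merge)→74660, (C,nl)→151830 …(+1); best=5780 via (C,hash)

cost=5780; order=B,A,C; methods=nl_idx,hash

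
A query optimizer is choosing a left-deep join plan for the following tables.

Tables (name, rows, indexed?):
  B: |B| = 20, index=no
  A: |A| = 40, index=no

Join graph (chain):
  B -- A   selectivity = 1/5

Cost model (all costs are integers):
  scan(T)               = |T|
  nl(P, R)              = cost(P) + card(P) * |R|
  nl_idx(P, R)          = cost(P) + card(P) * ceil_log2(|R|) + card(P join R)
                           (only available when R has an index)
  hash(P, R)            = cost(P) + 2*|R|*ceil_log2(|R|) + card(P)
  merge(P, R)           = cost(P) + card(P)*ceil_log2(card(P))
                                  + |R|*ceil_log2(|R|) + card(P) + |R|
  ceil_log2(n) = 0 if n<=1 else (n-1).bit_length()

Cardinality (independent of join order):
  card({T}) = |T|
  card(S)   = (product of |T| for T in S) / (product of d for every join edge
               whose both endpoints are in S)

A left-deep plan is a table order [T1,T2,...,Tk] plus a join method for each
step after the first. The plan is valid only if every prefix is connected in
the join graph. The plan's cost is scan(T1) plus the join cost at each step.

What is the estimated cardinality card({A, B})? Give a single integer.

160

Tables in S: A(40), B(20)
Edges inside S: B-A(d=5)
numerator = 40 * 20 = 800
denominator = 5 = 5
card(S) = 800 / 5 = 160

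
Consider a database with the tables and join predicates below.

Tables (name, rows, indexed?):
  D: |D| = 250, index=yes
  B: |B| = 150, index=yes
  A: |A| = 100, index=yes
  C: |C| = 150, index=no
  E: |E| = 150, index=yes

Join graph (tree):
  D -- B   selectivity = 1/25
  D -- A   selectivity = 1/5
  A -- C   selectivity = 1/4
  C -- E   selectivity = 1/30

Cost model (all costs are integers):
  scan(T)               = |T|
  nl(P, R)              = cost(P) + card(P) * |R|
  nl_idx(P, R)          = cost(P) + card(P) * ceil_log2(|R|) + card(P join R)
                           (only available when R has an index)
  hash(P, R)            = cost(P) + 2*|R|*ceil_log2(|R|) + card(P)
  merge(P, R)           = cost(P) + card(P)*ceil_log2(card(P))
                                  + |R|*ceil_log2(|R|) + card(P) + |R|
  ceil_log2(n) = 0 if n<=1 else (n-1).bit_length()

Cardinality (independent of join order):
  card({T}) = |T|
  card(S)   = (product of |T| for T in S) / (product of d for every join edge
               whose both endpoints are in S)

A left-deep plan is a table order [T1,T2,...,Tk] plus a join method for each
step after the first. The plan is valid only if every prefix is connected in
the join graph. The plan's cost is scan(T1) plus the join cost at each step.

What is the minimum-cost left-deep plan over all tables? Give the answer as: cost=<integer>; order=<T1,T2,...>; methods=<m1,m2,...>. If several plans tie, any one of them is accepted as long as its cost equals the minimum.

Selinger DP (subsets sized 1..n):
  {D}: scan cost=250, card=250
  {B}: scan cost=150, card=150
  {A}: scan cost=100, card=100
  {C}: scan cost=150, card=150
  {E}: scan cost=150, card=150
  {BD}: card=1500; try (D,nl_idx)→2850, (B,hash)→2900, (D,merge)→3750, (B,nl_idx)→3750, (B,merge)→3850, (D,hash)→4300 …(+2); best=2850 via (D,nl_idx)
  {AD}: card=5000; try (A,hash)→1900, (D,merge)→3150, (A,merge)→3300, (D,hash)→4200, (D,nl_idx)→5900, (A,nl_idx)→7000 …(+2); best=1900 via (A,hash)
  {AC}: card=3750; try (A,hash)→1700, (C,merge)→2250, (A,merge)→2300, (C,hash)→2600, (A,nl_idx)→4950, (C,nl)→15100 …(+1); best=1700 via (A,hash)
  {CE}: card=750; try (E,nl_idx)→2100, (E,hash)→2700, (C,hash)→2700, (E,merge)→2850, (C,merge)→2850, (E,nl)→22650 …(+1); best=2100 via (E,nl_idx)
  {ABD}: card=30000; try (A,hash)→5750, (B,hash)→9300, (A,merge)→21650, (A,nl_idx)→43350, (B,nl_idx)→71900, (B,merge)→73250 …(+2); best=5750 via (A,hash)
  {ACD}: card=187500; try (C,hash)→9300, (D,hash)→9450, (D,merge)→52700, (C,merge)→73250, (D,nl_idx)→219200, (C,nl)→751900 …(+1); best=9300 via (C,hash)
  {ACE}: card=18750; try (A,hash)→4250, (E,hash)→7850, (A,merge)→11150, (A,nl_idx)→26100, (E,nl_idx)→50450, (E,merge)→51800 …(+2); best=4250 via (A,hash)
  {ABCD}: card=1125000; try (C,hash)→38150, (B,hash)→199200, (C,merge)→487100, (B,nl_idx)→2634300, (B,merge)→3573150, (C,nl)→4505750 …(+1); best=38150 via (C,hash)
  {ACDE}: card=937500; try (D,hash)→27000, (E,hash)→199200, (D,merge)→306500, (D,nl_idx)→1091750, (E,nl_idx)→2446800, (E,merge)→3573150 …(+2); best=27000 via (D,hash)
  {ABCDE}: card=5625000; try (B,hash)→966900, (E,hash)→1165550, (B,nl_idx)→13152000, (E,nl_idx)→14663150, (B,merge)→19715850, (E,merge)→24789500 …(+2); best=966900 via (B,hash)

cost=966900; order=C,E,A,D,B; methods=nl_idx,hash,hash,hash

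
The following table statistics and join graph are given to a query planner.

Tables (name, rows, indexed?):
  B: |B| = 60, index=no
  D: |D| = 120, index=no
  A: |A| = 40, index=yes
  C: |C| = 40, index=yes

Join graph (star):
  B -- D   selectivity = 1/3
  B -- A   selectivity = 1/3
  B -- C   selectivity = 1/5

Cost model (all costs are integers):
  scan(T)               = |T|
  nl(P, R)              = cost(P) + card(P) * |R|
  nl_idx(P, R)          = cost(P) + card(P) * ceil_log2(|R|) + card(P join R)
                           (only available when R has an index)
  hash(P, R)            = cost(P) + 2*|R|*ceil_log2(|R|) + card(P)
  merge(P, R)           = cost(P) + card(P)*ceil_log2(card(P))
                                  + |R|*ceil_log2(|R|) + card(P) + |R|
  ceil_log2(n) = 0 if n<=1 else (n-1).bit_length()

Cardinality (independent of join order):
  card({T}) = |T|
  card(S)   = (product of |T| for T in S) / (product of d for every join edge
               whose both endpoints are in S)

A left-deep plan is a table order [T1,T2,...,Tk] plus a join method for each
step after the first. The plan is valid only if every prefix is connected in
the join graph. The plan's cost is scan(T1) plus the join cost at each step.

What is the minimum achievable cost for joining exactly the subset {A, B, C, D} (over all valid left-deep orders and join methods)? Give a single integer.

9640

Selinger DP over subsets of {A,B,C,D}:
  {B}: scan cost=60, card=60
  {D}: scan cost=120, card=120
  {A}: scan cost=40, card=40
  {C}: scan cost=40, card=40
  {BD}: card=2400; try (B,hash)→960, (D,merge)→1440, (B,merge)→1500, (D,hash)→1800, (D,nl)→7260, (B,nl)→7320; best=960 via (B,hash)
  {AB}: card=800; try (A,hash)→600, (B,merge)→740, (A,merge)→760, (B,hash)→800, (A,nl_idx)→1220, (B,nl)→2440 …(+1); best=600 via (A,hash)
  {BC}: card=480; try (C,hash)→600, (B,merge)→740, (C,merge)→760, (B,hash)→800, (C,nl_idx)→900, (B,nl)→2440 …(+1); best=600 via (C,hash)
  {ABD}: card=32000; try (D,hash)→3080, (A,hash)→3840, (D,merge)→10360, (A,merge)→32440, (A,nl_idx)→47360, (D,nl)→96600 …(+1); best=3080 via (D,hash)
  {BCD}: card=19200; try (D,hash)→2760, (C,hash)→3840, (D,merge)→6360, (C,merge)→32440, (C,nl_idx)→34560, (D,nl)→58200 …(+1); best=2760 via (D,hash)
  {ABC}: card=6400; try (A,hash)→1560, (C,hash)→1880, (A,merge)→5680, (C,merge)→9680, (A,nl_idx)→9880, (C,nl_idx)→11800 …(+2); best=1560 via (A,hash)
  {ABCD}: card=256000; try (D,hash)→9640, (A,hash)→22440, (C,hash)→35560, (D,merge)→92120, (A,merge)→310240, (A,nl_idx)→373960 …(+5); best=9640 via (D,hash)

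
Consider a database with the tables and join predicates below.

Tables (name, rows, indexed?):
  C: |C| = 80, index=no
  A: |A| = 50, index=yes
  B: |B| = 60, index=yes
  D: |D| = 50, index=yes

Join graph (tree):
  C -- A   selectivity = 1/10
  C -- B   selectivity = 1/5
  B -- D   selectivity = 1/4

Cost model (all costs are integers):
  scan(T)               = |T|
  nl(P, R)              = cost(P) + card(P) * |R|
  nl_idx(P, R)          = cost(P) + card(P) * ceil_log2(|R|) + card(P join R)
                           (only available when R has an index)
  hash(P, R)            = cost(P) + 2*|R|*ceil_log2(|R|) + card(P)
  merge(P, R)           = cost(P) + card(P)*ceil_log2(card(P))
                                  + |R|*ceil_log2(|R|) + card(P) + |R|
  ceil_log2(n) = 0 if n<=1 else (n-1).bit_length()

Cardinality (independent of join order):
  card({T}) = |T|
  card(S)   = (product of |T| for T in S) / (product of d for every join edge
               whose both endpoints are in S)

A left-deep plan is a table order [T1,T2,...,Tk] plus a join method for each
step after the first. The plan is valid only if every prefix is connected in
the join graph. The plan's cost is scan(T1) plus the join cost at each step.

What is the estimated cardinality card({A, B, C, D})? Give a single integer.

Tables in S: A(50), B(60), C(80), D(50)
Edges inside S: C-A(d=10), C-B(d=5), B-D(d=4)
numerator = 50 * 60 * 80 * 50 = 12000000
denominator = 10 * 5 * 4 = 200
card(S) = 12000000 / 200 = 60000

60000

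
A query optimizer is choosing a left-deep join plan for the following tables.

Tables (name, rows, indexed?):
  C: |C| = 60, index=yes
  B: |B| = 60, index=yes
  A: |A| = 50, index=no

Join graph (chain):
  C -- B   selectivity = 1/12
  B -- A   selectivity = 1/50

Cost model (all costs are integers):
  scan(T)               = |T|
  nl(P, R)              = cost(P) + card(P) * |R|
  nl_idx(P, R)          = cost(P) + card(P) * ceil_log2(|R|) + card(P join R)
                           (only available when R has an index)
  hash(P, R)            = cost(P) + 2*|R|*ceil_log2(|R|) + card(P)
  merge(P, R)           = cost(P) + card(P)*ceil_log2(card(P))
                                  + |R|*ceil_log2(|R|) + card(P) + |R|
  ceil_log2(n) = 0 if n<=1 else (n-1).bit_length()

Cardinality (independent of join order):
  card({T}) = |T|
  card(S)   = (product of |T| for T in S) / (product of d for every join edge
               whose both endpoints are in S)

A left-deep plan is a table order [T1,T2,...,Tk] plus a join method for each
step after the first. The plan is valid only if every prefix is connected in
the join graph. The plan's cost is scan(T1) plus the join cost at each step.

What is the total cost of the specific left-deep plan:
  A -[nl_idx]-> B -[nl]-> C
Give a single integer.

4010

step 1: scan A: cost=50, card=50
step 2: join B via nl_idx
    card(P join B) = 50*60/(50) = 60
    cost = 50 + 50*6 + 60 = 410
step 3: join C via nl
    card(P join C) = 60*60/(12) = 300
    cost = 410 + 60*60 = 4010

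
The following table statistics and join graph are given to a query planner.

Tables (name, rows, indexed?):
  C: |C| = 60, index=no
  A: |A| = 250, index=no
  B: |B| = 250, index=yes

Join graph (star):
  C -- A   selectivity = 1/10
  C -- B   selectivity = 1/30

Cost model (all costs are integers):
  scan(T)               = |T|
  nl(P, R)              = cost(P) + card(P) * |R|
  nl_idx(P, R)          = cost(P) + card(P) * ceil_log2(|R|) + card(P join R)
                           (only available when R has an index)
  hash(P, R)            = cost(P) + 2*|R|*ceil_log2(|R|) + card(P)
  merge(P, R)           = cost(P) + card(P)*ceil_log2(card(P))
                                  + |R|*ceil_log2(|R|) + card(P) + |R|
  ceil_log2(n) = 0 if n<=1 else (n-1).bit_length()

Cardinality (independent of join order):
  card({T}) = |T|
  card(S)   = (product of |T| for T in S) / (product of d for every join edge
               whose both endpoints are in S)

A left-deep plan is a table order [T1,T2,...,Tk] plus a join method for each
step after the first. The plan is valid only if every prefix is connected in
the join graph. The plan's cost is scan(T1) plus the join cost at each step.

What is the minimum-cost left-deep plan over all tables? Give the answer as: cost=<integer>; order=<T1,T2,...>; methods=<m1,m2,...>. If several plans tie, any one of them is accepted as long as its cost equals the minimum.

Selinger DP (subsets sized 1..n):
  {C}: scan cost=60, card=60
  {A}: scan cost=250, card=250
  {B}: scan cost=250, card=250
  {AC}: card=1500; try (C,hash)→1220, (A,merge)→2730, (C,merge)→2920, (A,hash)→4120, (A,nl)→15060, (C,nl)→15250; best=1220 via (C,hash)
  {BC}: card=500; try (B,nl_idx)→1040, (C,hash)→1220, (B,merge)→2730, (C,merge)→2920, (B,hash)→4120, (B,nl)→15060 …(+1); best=1040 via (B,nl_idx)
  {ABC}: card=12500; try (A,hash)→5540, (B,hash)→6720, (A,merge)→8290, (B,merge)→21470, (B,nl_idx)→25720, (A,nl)→126040 …(+1); best=5540 via (A,hash)

cost=5540; order=C,B,A; methods=nl_idx,hash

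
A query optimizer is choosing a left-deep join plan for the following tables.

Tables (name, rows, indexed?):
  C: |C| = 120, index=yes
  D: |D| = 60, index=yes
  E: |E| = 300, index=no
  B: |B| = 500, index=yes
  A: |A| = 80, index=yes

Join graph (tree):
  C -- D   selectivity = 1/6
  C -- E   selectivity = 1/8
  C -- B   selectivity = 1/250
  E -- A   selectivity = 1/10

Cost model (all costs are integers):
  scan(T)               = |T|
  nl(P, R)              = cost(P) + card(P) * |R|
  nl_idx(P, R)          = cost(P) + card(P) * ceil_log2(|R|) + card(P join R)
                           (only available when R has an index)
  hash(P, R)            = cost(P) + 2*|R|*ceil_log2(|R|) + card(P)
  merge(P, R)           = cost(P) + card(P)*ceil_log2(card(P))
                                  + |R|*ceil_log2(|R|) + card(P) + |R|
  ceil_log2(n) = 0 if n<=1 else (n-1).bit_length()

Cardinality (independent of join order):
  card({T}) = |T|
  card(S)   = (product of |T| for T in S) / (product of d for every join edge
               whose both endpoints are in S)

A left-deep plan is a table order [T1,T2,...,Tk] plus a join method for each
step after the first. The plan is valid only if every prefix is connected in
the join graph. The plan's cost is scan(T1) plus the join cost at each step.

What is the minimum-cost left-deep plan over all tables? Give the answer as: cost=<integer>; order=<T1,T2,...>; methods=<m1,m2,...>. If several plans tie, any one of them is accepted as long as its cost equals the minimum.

cost=89440; order=C,B,E,A,D; methods=nl_idx,merge,hash,hash

Selinger DP (subsets sized 1..n):
  {C}: scan cost=120, card=120
  {D}: scan cost=60, card=60
  {E}: scan cost=300, card=300
  {B}: scan cost=500, card=500
  {A}: scan cost=80, card=80
  {CD}: card=1200; try (D,hash)→960, (C,merge)→1440, (D,merge)→1500, (C,nl_idx)→1680, (C,hash)→1800, (D,nl_idx)→2040 …(+2); best=960 via (D,hash)
  {CE}: card=4500; try (C,hash)→2280, (E,merge)→4080, (C,merge)→4260, (E,hash)→5640, (C,nl_idx)→6900, (E,nl)→36120 …(+1); best=2280 via (C,hash)
  {BC}: card=240; try (B,nl_idx)→1440, (C,hash)→2680, (C,nl_idx)→4240, (B,merge)→6080, (C,merge)→6460, (B,hash)→9240 …(+2); best=1440 via (B,nl_idx)
  {AE}: card=2400; try (A,hash)→1720, (E,merge)→3720, (A,merge)→3940, (A,nl_idx)→4800, (E,hash)→5560, (E,nl)→24080 …(+1); best=1720 via (A,hash)
  {CDE}: card=45000; try (D,hash)→7500, (E,hash)→7560, (E,merge)→18360, (D,merge)→65700, (D,nl_idx)→74280, (D,nl)→272280 …(+1); best=7500 via (D,hash)
  {BCD}: card=2400; try (D,hash)→2400, (D,merge)→4020, (D,nl_idx)→5280, (B,hash)→11160, (B,nl_idx)→14160, (D,nl)→15840 …(+2); best=2400 via (D,hash)
  {BCE}: card=9000; try (E,merge)→6600, (E,hash)→7080, (B,hash)→15780, (B,nl_idx)→51780, (B,merge)→70280, (E,nl)→73440 …(+1); best=6600 via (E,merge)
  {ACE}: card=36000; try (C,hash)→5800, (A,hash)→7900, (C,merge)→33880, (C,nl_idx)→54520, (A,merge)→65920, (A,nl_idx)→69780 …(+2); best=5800 via (C,hash)
  {BCDE}: card=90000; try (E,hash)→10200, (D,hash)→16320, (E,merge)→36600, (B,hash)→61500, (D,merge)→142020, (D,nl_idx)→150600 …(+5); best=10200 via (E,hash)
  {ACDE}: card=360000; try (D,hash)→42520, (A,hash)→53620, (D,nl_idx)→581800, (D,merge)→618220, (A,nl_idx)→682500, (A,merge)→773140 …(+2); best=42520 via (D,hash)
  {ABCE}: card=72000; try (A,hash)→16720, (B,hash)→50800, (A,nl_idx)→141600, (A,merge)→142240, (B,nl_idx)→401800, (B,merge)→622800 …(+2); best=16720 via (A,hash)
  {ABCDE}: card=720000; try (D,hash)→89440, (A,hash)→101320, (B,hash)→411520, (D,nl_idx)→1168720, (D,merge)→1313140, (A,nl_idx)→1360200 …(+6); best=89440 via (D,hash)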